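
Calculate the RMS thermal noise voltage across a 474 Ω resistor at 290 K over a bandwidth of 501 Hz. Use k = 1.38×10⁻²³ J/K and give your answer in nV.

61.7 nV

V_n = √(4kTRB)
4kTRB = 4 × 1.38×10⁻²³ × 290 × 4.74×10² × 5.01×10² = 3.80×10⁻¹⁵ V²
V_n = √(3.80×10⁻¹⁵) = 6.17×10⁻⁸ V = 61.7 nV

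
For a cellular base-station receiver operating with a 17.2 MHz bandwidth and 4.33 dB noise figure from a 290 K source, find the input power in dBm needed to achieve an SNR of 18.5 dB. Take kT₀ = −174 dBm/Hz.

−78.8 dBm

Sensitivity = −174 + 10 log₁₀(B) + NF + SNR_min
= −174 + 72.36 + 4.33 + 18.5
= −78.81 dBm → −78.8 dBm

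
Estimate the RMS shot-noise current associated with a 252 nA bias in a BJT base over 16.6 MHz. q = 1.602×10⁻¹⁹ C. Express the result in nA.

1.16 nA

I_n = √(2qI·B)
2qI·B = 2 × 1.602×10⁻¹⁹ × 2.52×10⁻⁷ × 1.66×10⁷ = 1.34×10⁻¹⁸ A²
I_n = √(1.34×10⁻¹⁸) = 1.16×10⁻⁹ A = 1.16 nA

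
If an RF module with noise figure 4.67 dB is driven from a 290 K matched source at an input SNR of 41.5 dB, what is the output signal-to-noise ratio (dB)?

By definition F = SNR_in/SNR_out, so in dB: SNR_out = SNR_in − NF
SNR_out = 41.5 − 4.67 = 36.83 dB

36.83 dB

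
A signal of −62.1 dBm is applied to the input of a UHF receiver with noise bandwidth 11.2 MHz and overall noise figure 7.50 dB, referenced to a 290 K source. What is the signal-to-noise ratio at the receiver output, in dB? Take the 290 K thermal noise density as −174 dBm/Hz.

Noise floor: N = −174 + 10 log₁₀(B) + NF
10 log₁₀(1.12×10⁷) = 70.49 dB
N = −174 + 70.49 + 7.50 = −96.01 dBm
SNR = P_sig − N = −62.1 − (−96.01) = 33.91 dB → 33.9 dB

33.9 dB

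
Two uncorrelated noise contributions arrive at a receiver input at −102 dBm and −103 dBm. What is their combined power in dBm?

−99.5 dBm

Convert to linear, add, convert back:
P₁ = 6.31×10⁻¹⁴ W, P₂ = 5.01×10⁻¹⁴ W
P_tot = 1.13×10⁻¹³ W → 10 log₁₀(P_tot / 10⁻³) = −99.5 dBm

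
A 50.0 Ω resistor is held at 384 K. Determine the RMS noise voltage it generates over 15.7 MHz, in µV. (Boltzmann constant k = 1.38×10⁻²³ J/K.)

4.08 µV

V_n = √(4kTRB)
4kTRB = 4 × 1.38×10⁻²³ × 384 × 5.00×10¹ × 1.57×10⁷ = 1.66×10⁻¹¹ V²
V_n = √(1.66×10⁻¹¹) = 4.08×10⁻⁶ V = 4.08 µV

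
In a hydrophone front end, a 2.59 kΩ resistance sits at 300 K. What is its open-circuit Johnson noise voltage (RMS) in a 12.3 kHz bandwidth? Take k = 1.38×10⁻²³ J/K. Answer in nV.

V_n = √(4kTRB)
4kTRB = 4 × 1.38×10⁻²³ × 300 × 2.59×10³ × 1.23×10⁴ = 5.28×10⁻¹³ V²
V_n = √(5.28×10⁻¹³) = 7.26×10⁻⁷ V = 726 nV

726 nV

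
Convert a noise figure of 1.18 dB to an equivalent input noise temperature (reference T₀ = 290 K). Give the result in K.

90.5 K

F = 10^(1.18/10) = 1.3122
T_e = (F − 1)·T₀ = (1.3122 − 1) × 290 = 90.5 K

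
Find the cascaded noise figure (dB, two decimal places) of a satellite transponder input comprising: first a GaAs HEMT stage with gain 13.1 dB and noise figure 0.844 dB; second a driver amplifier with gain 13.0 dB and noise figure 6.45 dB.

1.40 dB

Convert to linear (a loss of L dB is a gain of −L dB): F_i = 10^(NF_i/10), G_i = 10^(G_i,dB/10)
  Stage 1: F_1 = 10^(0.844/10) = 1.215, G_1 = 10^(13.1/10) = 20.42
  Stage 2: F_2 = 10^(6.45/10) = 4.416, G_2 = 10^(13.0/10) = 19.95
Friis cascade:
  F = 1.215 + (4.416 − 1)/20.42 = 1.382
NF = 10 log₁₀(1.382) = 1.40 dB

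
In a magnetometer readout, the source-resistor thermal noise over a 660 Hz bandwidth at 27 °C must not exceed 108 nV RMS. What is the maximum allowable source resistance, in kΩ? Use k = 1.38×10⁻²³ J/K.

1.07 kΩ

T = 27 °C + 273.15 = 300.15 K
Johnson–Nyquist: V_n = √(4kTRB) ⇒ R = V_n² / (4kTB)
4kTB = 4 × 1.38×10⁻²³ × 300.15 × 6.60×10² = 1.09×10⁻¹⁷
R = (1.08×10⁻⁷)² / 1.09×10⁻¹⁷ = 1.07×10³ Ω = 1.07 kΩ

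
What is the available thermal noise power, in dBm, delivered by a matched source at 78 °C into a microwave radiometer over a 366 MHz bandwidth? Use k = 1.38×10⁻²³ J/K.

T = 78 °C + 273.15 = 351.15 K
P_n = kTB = 1.38×10⁻²³ × 351.15 × 3.66×10⁸ = 1.77×10⁻¹² W
In dBm: 10 log₁₀(1.77×10⁻¹² / 10⁻³) = −87.5 dBm

−87.5 dBm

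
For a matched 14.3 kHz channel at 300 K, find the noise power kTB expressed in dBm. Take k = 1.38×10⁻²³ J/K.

−132.3 dBm

P_n = kTB = 1.38×10⁻²³ × 300 × 1.43×10⁴ = 5.92×10⁻¹⁷ W
In dBm: 10 log₁₀(5.92×10⁻¹⁷ / 10⁻³) = −132.3 dBm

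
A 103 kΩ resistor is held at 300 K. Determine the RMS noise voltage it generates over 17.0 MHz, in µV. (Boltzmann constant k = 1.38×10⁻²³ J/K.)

V_n = √(4kTRB)
4kTRB = 4 × 1.38×10⁻²³ × 300 × 1.03×10⁵ × 1.70×10⁷ = 2.90×10⁻⁸ V²
V_n = √(2.90×10⁻⁸) = 1.70×10⁻⁴ V = 170 µV

170 µV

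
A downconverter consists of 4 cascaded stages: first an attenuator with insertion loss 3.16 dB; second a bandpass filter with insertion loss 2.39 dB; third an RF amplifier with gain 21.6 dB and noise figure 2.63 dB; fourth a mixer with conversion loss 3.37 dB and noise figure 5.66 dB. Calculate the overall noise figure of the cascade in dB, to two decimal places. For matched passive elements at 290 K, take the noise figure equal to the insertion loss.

8.22 dB

Convert to linear (a loss of L dB is a gain of −L dB): F_i = 10^(NF_i/10), G_i = 10^(G_i,dB/10)
  Stage 1: F_1 = 10^(3.16/10) = 2.070, G_1 = 10^(−3.16/10) = 0.4831
  Stage 2: F_2 = 10^(2.39/10) = 1.734, G_2 = 10^(−2.39/10) = 0.5768
  Stage 3: F_3 = 10^(2.63/10) = 1.832, G_3 = 10^(21.6/10) = 144.5
  Stage 4: F_4 = 10^(5.66/10) = 3.681, G_4 = 10^(−3.37/10) = 0.4603
Friis cascade:
  F = 2.070 + (1.734 − 1)/0.4831 + (1.832 − 1)/0.2786 + (3.681 − 1)/40.27 = 6.643
NF = 10 log₁₀(6.643) = 8.22 dB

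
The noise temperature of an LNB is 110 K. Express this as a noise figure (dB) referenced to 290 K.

1.40 dB

F = 1 + T_e/T₀ = 1 + 110/290 = 1.37931
NF = 10 log₁₀(1.37931) = 1.40 dB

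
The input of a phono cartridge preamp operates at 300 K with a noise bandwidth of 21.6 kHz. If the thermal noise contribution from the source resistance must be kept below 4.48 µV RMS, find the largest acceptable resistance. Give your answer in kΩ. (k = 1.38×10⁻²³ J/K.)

Johnson–Nyquist: V_n = √(4kTRB) ⇒ R = V_n² / (4kTB)
4kTB = 4 × 1.38×10⁻²³ × 300 × 2.16×10⁴ = 3.58×10⁻¹⁶
R = (4.48×10⁻⁶)² / 3.58×10⁻¹⁶ = 5.61×10⁴ Ω = 56.1 kΩ

56.1 kΩ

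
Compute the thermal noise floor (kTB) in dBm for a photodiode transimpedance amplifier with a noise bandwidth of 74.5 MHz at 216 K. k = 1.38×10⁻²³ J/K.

−96.5 dBm

P_n = kTB = 1.38×10⁻²³ × 216 × 7.45×10⁷ = 2.22×10⁻¹³ W
In dBm: 10 log₁₀(2.22×10⁻¹³ / 10⁻³) = −96.5 dBm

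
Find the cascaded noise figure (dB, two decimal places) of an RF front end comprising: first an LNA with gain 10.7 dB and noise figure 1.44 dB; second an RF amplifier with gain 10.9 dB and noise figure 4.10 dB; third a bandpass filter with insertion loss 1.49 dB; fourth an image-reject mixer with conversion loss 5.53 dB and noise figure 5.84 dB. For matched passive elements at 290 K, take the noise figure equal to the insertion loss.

1.92 dB

Convert to linear (a loss of L dB is a gain of −L dB): F_i = 10^(NF_i/10), G_i = 10^(G_i,dB/10)
  Stage 1: F_1 = 10^(1.44/10) = 1.393, G_1 = 10^(10.7/10) = 11.75
  Stage 2: F_2 = 10^(4.10/10) = 2.570, G_2 = 10^(10.9/10) = 12.30
  Stage 3: F_3 = 10^(1.49/10) = 1.409, G_3 = 10^(−1.49/10) = 0.7096
  Stage 4: F_4 = 10^(5.84/10) = 3.837, G_4 = 10^(−5.53/10) = 0.2799
Friis cascade:
  F = 1.393 + (2.570 − 1)/11.75 + (1.409 − 1)/144.5 + (3.837 − 1)/102.6 = 1.557
NF = 10 log₁₀(1.557) = 1.92 dB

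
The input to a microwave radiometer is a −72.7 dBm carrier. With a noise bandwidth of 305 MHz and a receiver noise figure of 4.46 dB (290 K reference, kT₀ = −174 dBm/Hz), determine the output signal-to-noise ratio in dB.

Noise floor: N = −174 + 10 log₁₀(B) + NF
10 log₁₀(3.05×10⁸) = 84.84 dB
N = −174 + 84.84 + 4.46 = −84.70 dBm
SNR = P_sig − N = −72.7 − (−84.70) = 12.00 dB → 12.0 dB

12.0 dB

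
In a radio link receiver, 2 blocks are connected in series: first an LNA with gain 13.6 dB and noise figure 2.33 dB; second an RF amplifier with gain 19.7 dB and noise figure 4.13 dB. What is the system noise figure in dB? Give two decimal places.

Convert to linear (a loss of L dB is a gain of −L dB): F_i = 10^(NF_i/10), G_i = 10^(G_i,dB/10)
  Stage 1: F_1 = 10^(2.33/10) = 1.710, G_1 = 10^(13.6/10) = 22.91
  Stage 2: F_2 = 10^(4.13/10) = 2.588, G_2 = 10^(19.7/10) = 93.33
Friis cascade:
  F = 1.710 + (2.588 − 1)/22.91 = 1.779
NF = 10 log₁₀(1.779) = 2.50 dB

2.50 dB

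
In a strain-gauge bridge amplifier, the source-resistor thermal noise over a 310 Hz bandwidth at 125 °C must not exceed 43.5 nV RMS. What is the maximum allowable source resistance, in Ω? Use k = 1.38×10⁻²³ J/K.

T = 125 °C + 273.15 = 398.15 K
Johnson–Nyquist: V_n = √(4kTRB) ⇒ R = V_n² / (4kTB)
4kTB = 4 × 1.38×10⁻²³ × 398.15 × 3.10×10² = 6.81×10⁻¹⁸
R = (4.35×10⁻⁸)² / 6.81×10⁻¹⁸ = 2.78×10² Ω = 278 Ω

278 Ω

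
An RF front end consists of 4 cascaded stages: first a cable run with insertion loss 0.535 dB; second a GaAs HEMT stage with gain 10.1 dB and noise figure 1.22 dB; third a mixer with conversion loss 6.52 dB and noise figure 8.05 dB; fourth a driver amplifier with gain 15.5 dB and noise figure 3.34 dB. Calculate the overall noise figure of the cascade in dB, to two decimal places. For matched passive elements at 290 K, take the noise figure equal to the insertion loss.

4.26 dB

Convert to linear (a loss of L dB is a gain of −L dB): F_i = 10^(NF_i/10), G_i = 10^(G_i,dB/10)
  Stage 1: F_1 = 10^(0.535/10) = 1.131, G_1 = 10^(−0.535/10) = 0.8841
  Stage 2: F_2 = 10^(1.22/10) = 1.324, G_2 = 10^(10.1/10) = 10.23
  Stage 3: F_3 = 10^(8.05/10) = 6.383, G_3 = 10^(−6.52/10) = 0.2228
  Stage 4: F_4 = 10^(3.34/10) = 2.158, G_4 = 10^(15.5/10) = 35.48
Friis cascade:
  F = 1.131 + (1.324 − 1)/0.8841 + (6.383 − 1)/9.047 + (2.158 − 1)/2.016 = 2.667
NF = 10 log₁₀(2.667) = 4.26 dB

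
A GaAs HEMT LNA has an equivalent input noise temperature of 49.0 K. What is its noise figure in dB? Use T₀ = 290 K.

0.678 dB

F = 1 + T_e/T₀ = 1 + 49.0/290 = 1.16897
NF = 10 log₁₀(1.16897) = 0.678 dB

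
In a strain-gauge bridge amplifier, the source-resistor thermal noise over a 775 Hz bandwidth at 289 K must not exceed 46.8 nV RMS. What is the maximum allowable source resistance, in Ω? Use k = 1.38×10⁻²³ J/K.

177 Ω

Johnson–Nyquist: V_n = √(4kTRB) ⇒ R = V_n² / (4kTB)
4kTB = 4 × 1.38×10⁻²³ × 289 × 7.75×10² = 1.24×10⁻¹⁷
R = (4.68×10⁻⁸)² / 1.24×10⁻¹⁷ = 1.77×10² Ω = 177 Ω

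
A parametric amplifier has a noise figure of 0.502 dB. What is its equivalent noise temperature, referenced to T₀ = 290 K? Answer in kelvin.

F = 10^(0.502/10) = 1.12254
T_e = (F − 1)·T₀ = (1.12254 − 1) × 290 = 35.5 K

35.5 K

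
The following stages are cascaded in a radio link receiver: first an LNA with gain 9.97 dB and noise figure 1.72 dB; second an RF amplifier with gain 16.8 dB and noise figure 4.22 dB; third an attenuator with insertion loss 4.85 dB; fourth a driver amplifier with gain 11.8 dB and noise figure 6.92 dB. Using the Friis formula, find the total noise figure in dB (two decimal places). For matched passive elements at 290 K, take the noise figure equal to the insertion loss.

2.26 dB

Convert to linear (a loss of L dB is a gain of −L dB): F_i = 10^(NF_i/10), G_i = 10^(G_i,dB/10)
  Stage 1: F_1 = 10^(1.72/10) = 1.486, G_1 = 10^(9.97/10) = 9.931
  Stage 2: F_2 = 10^(4.22/10) = 2.642, G_2 = 10^(16.8/10) = 47.86
  Stage 3: F_3 = 10^(4.85/10) = 3.055, G_3 = 10^(−4.85/10) = 0.3273
  Stage 4: F_4 = 10^(6.92/10) = 4.920, G_4 = 10^(11.8/10) = 15.14
Friis cascade:
  F = 1.486 + (2.642 − 1)/9.931 + (3.055 − 1)/475.3 + (4.920 − 1)/155.6 = 1.681
NF = 10 log₁₀(1.681) = 2.26 dB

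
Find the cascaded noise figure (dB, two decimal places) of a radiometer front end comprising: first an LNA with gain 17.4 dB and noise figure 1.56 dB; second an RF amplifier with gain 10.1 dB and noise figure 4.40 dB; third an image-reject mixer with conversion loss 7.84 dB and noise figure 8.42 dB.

Convert to linear (a loss of L dB is a gain of −L dB): F_i = 10^(NF_i/10), G_i = 10^(G_i,dB/10)
  Stage 1: F_1 = 10^(1.56/10) = 1.432, G_1 = 10^(17.4/10) = 54.95
  Stage 2: F_2 = 10^(4.40/10) = 2.754, G_2 = 10^(10.1/10) = 10.23
  Stage 3: F_3 = 10^(8.42/10) = 6.950, G_3 = 10^(−7.84/10) = 0.1644
Friis cascade:
  F = 1.432 + (2.754 − 1)/54.95 + (6.950 − 1)/562.3 = 1.475
NF = 10 log₁₀(1.475) = 1.69 dB

1.69 dB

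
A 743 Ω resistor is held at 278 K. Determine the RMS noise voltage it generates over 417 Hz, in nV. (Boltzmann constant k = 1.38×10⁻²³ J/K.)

V_n = √(4kTRB)
4kTRB = 4 × 1.38×10⁻²³ × 278 × 7.43×10² × 4.17×10² = 4.75×10⁻¹⁵ V²
V_n = √(4.75×10⁻¹⁵) = 6.90×10⁻⁸ V = 69.0 nV

69.0 nV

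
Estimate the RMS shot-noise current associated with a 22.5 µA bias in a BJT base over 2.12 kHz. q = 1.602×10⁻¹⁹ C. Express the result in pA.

I_n = √(2qI·B)
2qI·B = 2 × 1.602×10⁻¹⁹ × 2.25×10⁻⁵ × 2.12×10³ = 1.53×10⁻²⁰ A²
I_n = √(1.53×10⁻²⁰) = 1.24×10⁻¹⁰ A = 124 pA

124 pA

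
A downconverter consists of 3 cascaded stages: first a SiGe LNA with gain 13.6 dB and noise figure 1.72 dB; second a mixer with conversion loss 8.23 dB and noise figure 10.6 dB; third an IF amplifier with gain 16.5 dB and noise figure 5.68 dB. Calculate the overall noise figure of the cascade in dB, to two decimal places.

4.36 dB

Convert to linear (a loss of L dB is a gain of −L dB): F_i = 10^(NF_i/10), G_i = 10^(G_i,dB/10)
  Stage 1: F_1 = 10^(1.72/10) = 1.486, G_1 = 10^(13.6/10) = 22.91
  Stage 2: F_2 = 10^(10.6/10) = 11.48, G_2 = 10^(−8.23/10) = 0.1503
  Stage 3: F_3 = 10^(5.68/10) = 3.698, G_3 = 10^(16.5/10) = 44.67
Friis cascade:
  F = 1.486 + (11.48 − 1)/22.91 + (3.698 − 1)/3.443 = 2.727
NF = 10 log₁₀(2.727) = 4.36 dB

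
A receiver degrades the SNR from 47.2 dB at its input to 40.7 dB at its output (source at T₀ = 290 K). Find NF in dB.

6.5 dB

NF (dB) = SNR_in(dB) − SNR_out(dB) when the source is at T₀
NF = 47.2 − 40.7 = 6.5 dB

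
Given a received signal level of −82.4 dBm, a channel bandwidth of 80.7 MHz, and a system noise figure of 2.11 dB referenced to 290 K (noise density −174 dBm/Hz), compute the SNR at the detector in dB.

Noise floor: N = −174 + 10 log₁₀(B) + NF
10 log₁₀(8.07×10⁷) = 79.07 dB
N = −174 + 79.07 + 2.11 = −92.82 dBm
SNR = P_sig − N = −82.4 − (−92.82) = 10.42 dB → 10.4 dB

10.4 dB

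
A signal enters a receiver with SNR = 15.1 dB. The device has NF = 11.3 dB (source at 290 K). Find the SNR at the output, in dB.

By definition F = SNR_in/SNR_out, so in dB: SNR_out = SNR_in − NF
SNR_out = 15.1 − 11.3 = 3.8 dB

3.8 dB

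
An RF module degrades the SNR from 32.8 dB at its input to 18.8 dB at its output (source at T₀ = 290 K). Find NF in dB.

14.0 dB

NF (dB) = SNR_in(dB) − SNR_out(dB) when the source is at T₀
NF = 32.8 − 18.8 = 14.0 dB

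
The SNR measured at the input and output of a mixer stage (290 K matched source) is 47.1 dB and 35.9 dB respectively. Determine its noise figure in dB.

NF (dB) = SNR_in(dB) − SNR_out(dB) when the source is at T₀
NF = 47.1 − 35.9 = 11.2 dB

11.2 dB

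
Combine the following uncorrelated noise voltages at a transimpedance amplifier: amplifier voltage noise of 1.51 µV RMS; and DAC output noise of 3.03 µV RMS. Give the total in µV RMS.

Uncorrelated sources add in power (mean-square): V_tot = √(ΣV_i²)
V_tot = √[(1.51×10⁻⁶)² + (3.03×10⁻⁶)²] = 3.39×10⁻⁶ V = 3.39 µV

3.39 µV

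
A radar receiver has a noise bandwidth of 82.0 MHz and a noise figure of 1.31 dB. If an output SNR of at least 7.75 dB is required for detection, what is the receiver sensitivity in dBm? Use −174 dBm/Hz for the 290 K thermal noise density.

−85.8 dBm

Sensitivity = −174 + 10 log₁₀(B) + NF + SNR_min
= −174 + 79.14 + 1.31 + 7.75
= −85.80 dBm → −85.8 dBm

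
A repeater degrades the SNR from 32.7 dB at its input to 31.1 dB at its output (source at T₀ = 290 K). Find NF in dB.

1.6 dB

NF (dB) = SNR_in(dB) − SNR_out(dB) when the source is at T₀
NF = 32.7 − 31.1 = 1.6 dB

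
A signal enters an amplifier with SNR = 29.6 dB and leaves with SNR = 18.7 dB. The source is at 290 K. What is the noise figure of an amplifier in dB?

NF (dB) = SNR_in(dB) − SNR_out(dB) when the source is at T₀
NF = 29.6 − 18.7 = 10.9 dB

10.9 dB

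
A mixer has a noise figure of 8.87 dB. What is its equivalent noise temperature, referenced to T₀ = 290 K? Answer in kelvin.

F = 10^(8.87/10) = 7.70903
T_e = (F − 1)·T₀ = (7.70903 − 1) × 290 = 1946 K

1946 K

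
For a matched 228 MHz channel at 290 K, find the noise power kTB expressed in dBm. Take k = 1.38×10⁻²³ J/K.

P_n = kTB = 1.38×10⁻²³ × 290 × 2.28×10⁸ = 9.12×10⁻¹³ W
In dBm: 10 log₁₀(9.12×10⁻¹³ / 10⁻³) = −90.4 dBm

−90.4 dBm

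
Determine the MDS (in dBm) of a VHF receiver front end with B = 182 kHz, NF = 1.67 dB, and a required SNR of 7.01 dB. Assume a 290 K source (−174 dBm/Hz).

−112.7 dBm

Sensitivity = −174 + 10 log₁₀(B) + NF + SNR_min
= −174 + 52.6 + 1.67 + 7.01
= −112.72 dBm → −112.7 dBm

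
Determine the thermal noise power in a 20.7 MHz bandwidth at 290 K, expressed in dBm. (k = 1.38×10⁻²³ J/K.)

P_n = kTB = 1.38×10⁻²³ × 290 × 2.07×10⁷ = 8.28×10⁻¹⁴ W
In dBm: 10 log₁₀(8.28×10⁻¹⁴ / 10⁻³) = −100.8 dBm

−100.8 dBm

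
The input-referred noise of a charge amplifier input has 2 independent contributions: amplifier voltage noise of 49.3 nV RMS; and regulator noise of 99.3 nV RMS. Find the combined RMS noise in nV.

111 nV

Uncorrelated sources add in power (mean-square): V_tot = √(ΣV_i²)
V_tot = √[(4.93×10⁻⁸)² + (9.93×10⁻⁸)²] = 1.11×10⁻⁷ V = 111 nV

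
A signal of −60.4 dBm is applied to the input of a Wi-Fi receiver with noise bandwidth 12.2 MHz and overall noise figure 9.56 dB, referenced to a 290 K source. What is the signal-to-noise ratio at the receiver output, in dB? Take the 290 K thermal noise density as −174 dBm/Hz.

Noise floor: N = −174 + 10 log₁₀(B) + NF
10 log₁₀(1.22×10⁷) = 70.86 dB
N = −174 + 70.86 + 9.56 = −93.58 dBm
SNR = P_sig − N = −60.4 − (−93.58) = 33.18 dB → 33.2 dB

33.2 dB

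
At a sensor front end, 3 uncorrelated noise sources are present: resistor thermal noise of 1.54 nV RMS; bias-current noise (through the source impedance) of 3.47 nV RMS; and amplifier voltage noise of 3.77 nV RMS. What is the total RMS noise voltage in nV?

5.35 nV

Uncorrelated sources add in power (mean-square): V_tot = √(ΣV_i²)
V_tot = √[(1.54×10⁻⁹)² + (3.47×10⁻⁹)² + (3.77×10⁻⁹)²] = 5.35×10⁻⁹ V = 5.35 nV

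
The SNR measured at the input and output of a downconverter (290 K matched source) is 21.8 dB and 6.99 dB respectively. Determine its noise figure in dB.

NF (dB) = SNR_in(dB) − SNR_out(dB) when the source is at T₀
NF = 21.8 − 6.99 = 14.81 dB

14.81 dB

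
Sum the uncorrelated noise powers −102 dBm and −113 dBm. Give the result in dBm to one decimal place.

−101.7 dBm

Convert to linear, add, convert back:
P₁ = 6.31×10⁻¹⁴ W, P₂ = 5.01×10⁻¹⁵ W
P_tot = 6.81×10⁻¹⁴ W → 10 log₁₀(P_tot / 10⁻³) = −101.7 dBm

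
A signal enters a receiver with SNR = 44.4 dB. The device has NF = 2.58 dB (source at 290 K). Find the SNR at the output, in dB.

By definition F = SNR_in/SNR_out, so in dB: SNR_out = SNR_in − NF
SNR_out = 44.4 − 2.58 = 41.82 dB

41.82 dB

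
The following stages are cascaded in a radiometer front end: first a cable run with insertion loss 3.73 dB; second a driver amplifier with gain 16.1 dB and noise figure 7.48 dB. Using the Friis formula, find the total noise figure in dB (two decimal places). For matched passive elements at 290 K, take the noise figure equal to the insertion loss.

Convert to linear (a loss of L dB is a gain of −L dB): F_i = 10^(NF_i/10), G_i = 10^(G_i,dB/10)
  Stage 1: F_1 = 10^(3.73/10) = 2.360, G_1 = 10^(−3.73/10) = 0.4236
  Stage 2: F_2 = 10^(7.48/10) = 5.598, G_2 = 10^(16.1/10) = 40.74
Friis cascade:
  F = 2.360 + (5.598 − 1)/0.4236 = 13.21
NF = 10 log₁₀(13.21) = 11.21 dB

11.21 dB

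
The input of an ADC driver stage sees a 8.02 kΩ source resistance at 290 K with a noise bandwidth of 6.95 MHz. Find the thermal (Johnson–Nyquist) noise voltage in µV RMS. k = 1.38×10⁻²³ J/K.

V_n = √(4kTRB)
4kTRB = 4 × 1.38×10⁻²³ × 290 × 8.02×10³ × 6.95×10⁶ = 8.92×10⁻¹⁰ V²
V_n = √(8.92×10⁻¹⁰) = 2.99×10⁻⁵ V = 29.9 µV

29.9 µV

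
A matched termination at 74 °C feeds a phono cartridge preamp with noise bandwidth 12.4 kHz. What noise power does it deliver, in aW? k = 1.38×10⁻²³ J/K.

T = 74 °C + 273.15 = 347.15 K
P_n = kTB = 1.38×10⁻²³ × 347.15 × 1.24×10⁴ = 5.94×10⁻¹⁷ W = 59.4 aW

59.4 aW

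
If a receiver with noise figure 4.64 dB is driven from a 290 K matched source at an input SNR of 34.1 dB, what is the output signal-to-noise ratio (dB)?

29.46 dB

By definition F = SNR_in/SNR_out, so in dB: SNR_out = SNR_in − NF
SNR_out = 34.1 − 4.64 = 29.46 dB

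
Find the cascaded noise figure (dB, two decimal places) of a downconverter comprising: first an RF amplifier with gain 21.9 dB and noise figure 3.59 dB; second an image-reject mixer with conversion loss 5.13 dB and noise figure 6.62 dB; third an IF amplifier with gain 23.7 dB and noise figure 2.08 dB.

3.66 dB

Convert to linear (a loss of L dB is a gain of −L dB): F_i = 10^(NF_i/10), G_i = 10^(G_i,dB/10)
  Stage 1: F_1 = 10^(3.59/10) = 2.286, G_1 = 10^(21.9/10) = 154.9
  Stage 2: F_2 = 10^(6.62/10) = 4.592, G_2 = 10^(−5.13/10) = 0.3069
  Stage 3: F_3 = 10^(2.08/10) = 1.614, G_3 = 10^(23.7/10) = 234.4
Friis cascade:
  F = 2.286 + (4.592 − 1)/154.9 + (1.614 − 1)/47.53 = 2.322
NF = 10 log₁₀(2.322) = 3.66 dB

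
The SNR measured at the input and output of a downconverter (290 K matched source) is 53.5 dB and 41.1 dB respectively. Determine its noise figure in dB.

12.4 dB

NF (dB) = SNR_in(dB) − SNR_out(dB) when the source is at T₀
NF = 53.5 − 41.1 = 12.4 dB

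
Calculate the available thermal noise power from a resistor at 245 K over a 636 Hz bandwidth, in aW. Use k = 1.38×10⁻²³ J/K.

P_n = kTB = 1.38×10⁻²³ × 245 × 6.36×10² = 2.15×10⁻¹⁸ W = 2.15 aW

2.15 aW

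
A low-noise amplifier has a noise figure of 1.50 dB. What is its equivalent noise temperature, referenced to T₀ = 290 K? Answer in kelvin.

120 K

F = 10^(1.50/10) = 1.41254
T_e = (F − 1)·T₀ = (1.41254 − 1) × 290 = 120 K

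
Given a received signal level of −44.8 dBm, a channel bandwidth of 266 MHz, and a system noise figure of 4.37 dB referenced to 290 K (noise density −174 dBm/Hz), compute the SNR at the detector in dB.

40.6 dB

Noise floor: N = −174 + 10 log₁₀(B) + NF
10 log₁₀(2.66×10⁸) = 84.25 dB
N = −174 + 84.25 + 4.37 = −85.38 dBm
SNR = P_sig − N = −44.8 − (−85.38) = 40.58 dB → 40.6 dB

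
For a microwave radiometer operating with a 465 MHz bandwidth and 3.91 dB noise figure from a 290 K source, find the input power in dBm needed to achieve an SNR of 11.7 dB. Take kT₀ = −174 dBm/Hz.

Sensitivity = −174 + 10 log₁₀(B) + NF + SNR_min
= −174 + 86.67 + 3.91 + 11.7
= −71.72 dBm → −71.7 dBm

−71.7 dBm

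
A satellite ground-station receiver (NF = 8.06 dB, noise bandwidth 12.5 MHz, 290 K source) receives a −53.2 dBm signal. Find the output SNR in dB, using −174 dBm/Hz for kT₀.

Noise floor: N = −174 + 10 log₁₀(B) + NF
10 log₁₀(1.25×10⁷) = 70.97 dB
N = −174 + 70.97 + 8.06 = −94.97 dBm
SNR = P_sig − N = −53.2 − (−94.97) = 41.77 dB → 41.8 dB

41.8 dB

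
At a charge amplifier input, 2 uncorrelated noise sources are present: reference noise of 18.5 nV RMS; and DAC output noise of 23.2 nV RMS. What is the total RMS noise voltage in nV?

29.7 nV

Uncorrelated sources add in power (mean-square): V_tot = √(ΣV_i²)
V_tot = √[(1.85×10⁻⁸)² + (2.32×10⁻⁸)²] = 2.97×10⁻⁸ V = 29.7 nV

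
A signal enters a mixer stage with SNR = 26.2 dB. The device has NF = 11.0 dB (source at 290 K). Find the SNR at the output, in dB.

15.2 dB

By definition F = SNR_in/SNR_out, so in dB: SNR_out = SNR_in − NF
SNR_out = 26.2 − 11.0 = 15.2 dB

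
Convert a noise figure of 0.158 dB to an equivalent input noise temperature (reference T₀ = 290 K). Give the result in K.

F = 10^(0.158/10) = 1.03705
T_e = (F − 1)·T₀ = (1.03705 − 1) × 290 = 10.7 K

10.7 K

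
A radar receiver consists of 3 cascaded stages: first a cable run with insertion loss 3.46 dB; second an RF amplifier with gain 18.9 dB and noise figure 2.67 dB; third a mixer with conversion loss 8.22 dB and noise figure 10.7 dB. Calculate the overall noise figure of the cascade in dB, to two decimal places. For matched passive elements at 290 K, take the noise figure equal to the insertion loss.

6.44 dB

Convert to linear (a loss of L dB is a gain of −L dB): F_i = 10^(NF_i/10), G_i = 10^(G_i,dB/10)
  Stage 1: F_1 = 10^(3.46/10) = 2.218, G_1 = 10^(−3.46/10) = 0.4508
  Stage 2: F_2 = 10^(2.67/10) = 1.849, G_2 = 10^(18.9/10) = 77.62
  Stage 3: F_3 = 10^(10.7/10) = 11.75, G_3 = 10^(−8.22/10) = 0.1507
Friis cascade:
  F = 2.218 + (1.849 − 1)/0.4508 + (11.75 − 1)/34.99 = 4.409
NF = 10 log₁₀(4.409) = 6.44 dB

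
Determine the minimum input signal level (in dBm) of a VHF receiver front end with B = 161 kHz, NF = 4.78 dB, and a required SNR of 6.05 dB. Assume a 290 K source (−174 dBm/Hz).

−111.1 dBm

Sensitivity = −174 + 10 log₁₀(B) + NF + SNR_min
= −174 + 52.07 + 4.78 + 6.05
= −111.10 dBm → −111.1 dBm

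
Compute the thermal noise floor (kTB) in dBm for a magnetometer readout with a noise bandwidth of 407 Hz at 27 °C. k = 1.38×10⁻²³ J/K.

T = 27 °C + 273.15 = 300.15 K
P_n = kTB = 1.38×10⁻²³ × 300.15 × 4.07×10² = 1.69×10⁻¹⁸ W
In dBm: 10 log₁₀(1.69×10⁻¹⁸ / 10⁻³) = −147.7 dBm

−147.7 dBm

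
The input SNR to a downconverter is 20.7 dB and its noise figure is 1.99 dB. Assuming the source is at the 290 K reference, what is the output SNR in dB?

18.71 dB

By definition F = SNR_in/SNR_out, so in dB: SNR_out = SNR_in − NF
SNR_out = 20.7 − 1.99 = 18.71 dB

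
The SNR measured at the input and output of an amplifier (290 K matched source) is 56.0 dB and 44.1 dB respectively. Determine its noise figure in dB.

11.9 dB

NF (dB) = SNR_in(dB) − SNR_out(dB) when the source is at T₀
NF = 56.0 − 44.1 = 11.9 dB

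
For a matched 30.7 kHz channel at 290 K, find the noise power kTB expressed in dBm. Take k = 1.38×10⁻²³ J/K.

P_n = kTB = 1.38×10⁻²³ × 290 × 3.07×10⁴ = 1.23×10⁻¹⁶ W
In dBm: 10 log₁₀(1.23×10⁻¹⁶ / 10⁻³) = −129.1 dBm

−129.1 dBm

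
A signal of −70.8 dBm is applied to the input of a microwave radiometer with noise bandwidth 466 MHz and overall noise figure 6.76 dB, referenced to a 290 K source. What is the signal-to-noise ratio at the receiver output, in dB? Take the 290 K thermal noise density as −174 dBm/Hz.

9.8 dB

Noise floor: N = −174 + 10 log₁₀(B) + NF
10 log₁₀(4.66×10⁸) = 86.68 dB
N = −174 + 86.68 + 6.76 = −80.56 dBm
SNR = P_sig − N = −70.8 − (−80.56) = 9.76 dB → 9.8 dB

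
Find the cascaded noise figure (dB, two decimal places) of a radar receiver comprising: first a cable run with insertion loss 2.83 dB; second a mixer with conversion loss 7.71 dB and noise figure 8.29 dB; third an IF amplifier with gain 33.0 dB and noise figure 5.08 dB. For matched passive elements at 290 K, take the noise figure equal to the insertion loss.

15.81 dB

Convert to linear (a loss of L dB is a gain of −L dB): F_i = 10^(NF_i/10), G_i = 10^(G_i,dB/10)
  Stage 1: F_1 = 10^(2.83/10) = 1.919, G_1 = 10^(−2.83/10) = 0.5212
  Stage 2: F_2 = 10^(8.29/10) = 6.745, G_2 = 10^(−7.71/10) = 0.1694
  Stage 3: F_3 = 10^(5.08/10) = 3.221, G_3 = 10^(33.0/10) = 1995
Friis cascade:
  F = 1.919 + (6.745 − 1)/0.5212 + (3.221 − 1)/0.08831 = 38.09
NF = 10 log₁₀(38.09) = 15.81 dB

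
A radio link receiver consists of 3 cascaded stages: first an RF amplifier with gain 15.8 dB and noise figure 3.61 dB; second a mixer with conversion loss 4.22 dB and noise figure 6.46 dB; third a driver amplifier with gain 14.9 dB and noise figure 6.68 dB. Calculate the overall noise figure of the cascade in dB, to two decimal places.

Convert to linear (a loss of L dB is a gain of −L dB): F_i = 10^(NF_i/10), G_i = 10^(G_i,dB/10)
  Stage 1: F_1 = 10^(3.61/10) = 2.296, G_1 = 10^(15.8/10) = 38.02
  Stage 2: F_2 = 10^(6.46/10) = 4.426, G_2 = 10^(−4.22/10) = 0.3784
  Stage 3: F_3 = 10^(6.68/10) = 4.656, G_3 = 10^(14.9/10) = 30.90
Friis cascade:
  F = 2.296 + (4.426 − 1)/38.02 + (4.656 − 1)/14.39 = 2.640
NF = 10 log₁₀(2.640) = 4.22 dB

4.22 dB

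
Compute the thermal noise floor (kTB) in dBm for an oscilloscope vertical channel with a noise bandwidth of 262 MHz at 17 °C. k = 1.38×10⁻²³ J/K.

−89.8 dBm

T = 17 °C + 273.15 = 290.15 K
P_n = kTB = 1.38×10⁻²³ × 290.15 × 2.62×10⁸ = 1.05×10⁻¹² W
In dBm: 10 log₁₀(1.05×10⁻¹² / 10⁻³) = −89.8 dBm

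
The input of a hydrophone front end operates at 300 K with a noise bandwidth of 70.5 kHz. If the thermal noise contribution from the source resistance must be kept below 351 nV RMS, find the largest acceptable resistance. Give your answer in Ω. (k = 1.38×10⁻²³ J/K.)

Johnson–Nyquist: V_n = √(4kTRB) ⇒ R = V_n² / (4kTB)
4kTB = 4 × 1.38×10⁻²³ × 300 × 7.05×10⁴ = 1.17×10⁻¹⁵
R = (3.51×10⁻⁷)² / 1.17×10⁻¹⁵ = 1.06×10² Ω = 106 Ω

106 Ω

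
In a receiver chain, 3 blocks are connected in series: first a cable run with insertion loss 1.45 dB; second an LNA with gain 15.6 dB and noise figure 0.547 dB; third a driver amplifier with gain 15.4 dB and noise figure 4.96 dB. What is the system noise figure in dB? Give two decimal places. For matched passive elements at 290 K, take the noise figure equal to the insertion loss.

Convert to linear (a loss of L dB is a gain of −L dB): F_i = 10^(NF_i/10), G_i = 10^(G_i,dB/10)
  Stage 1: F_1 = 10^(1.45/10) = 1.396, G_1 = 10^(−1.45/10) = 0.7161
  Stage 2: F_2 = 10^(0.547/10) = 1.134, G_2 = 10^(15.6/10) = 36.31
  Stage 3: F_3 = 10^(4.96/10) = 3.133, G_3 = 10^(15.4/10) = 34.67
Friis cascade:
  F = 1.396 + (1.134 − 1)/0.7161 + (3.133 − 1)/26.00 = 1.666
NF = 10 log₁₀(1.666) = 2.22 dB

2.22 dB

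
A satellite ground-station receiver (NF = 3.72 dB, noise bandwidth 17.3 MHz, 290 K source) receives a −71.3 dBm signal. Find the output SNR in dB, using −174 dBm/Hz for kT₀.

Noise floor: N = −174 + 10 log₁₀(B) + NF
10 log₁₀(1.73×10⁷) = 72.38 dB
N = −174 + 72.38 + 3.72 = −97.90 dBm
SNR = P_sig − N = −71.3 − (−97.90) = 26.60 dB → 26.6 dB

26.6 dB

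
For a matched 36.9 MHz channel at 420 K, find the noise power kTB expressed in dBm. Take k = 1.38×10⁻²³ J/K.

−96.7 dBm

P_n = kTB = 1.38×10⁻²³ × 420 × 3.69×10⁷ = 2.14×10⁻¹³ W
In dBm: 10 log₁₀(2.14×10⁻¹³ / 10⁻³) = −96.7 dBm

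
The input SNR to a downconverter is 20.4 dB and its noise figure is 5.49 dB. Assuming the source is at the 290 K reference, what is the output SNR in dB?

By definition F = SNR_in/SNR_out, so in dB: SNR_out = SNR_in − NF
SNR_out = 20.4 − 5.49 = 14.91 dB

14.91 dB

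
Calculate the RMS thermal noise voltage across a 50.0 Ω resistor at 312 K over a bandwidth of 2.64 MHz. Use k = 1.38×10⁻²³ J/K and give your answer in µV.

1.51 µV

V_n = √(4kTRB)
4kTRB = 4 × 1.38×10⁻²³ × 312 × 5.00×10¹ × 2.64×10⁶ = 2.27×10⁻¹² V²
V_n = √(2.27×10⁻¹²) = 1.51×10⁻⁶ V = 1.51 µV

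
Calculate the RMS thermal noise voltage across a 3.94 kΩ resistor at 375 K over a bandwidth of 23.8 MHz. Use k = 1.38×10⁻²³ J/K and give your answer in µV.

44.1 µV

V_n = √(4kTRB)
4kTRB = 4 × 1.38×10⁻²³ × 375 × 3.94×10³ × 2.38×10⁷ = 1.94×10⁻⁹ V²
V_n = √(1.94×10⁻⁹) = 4.41×10⁻⁵ V = 44.1 µV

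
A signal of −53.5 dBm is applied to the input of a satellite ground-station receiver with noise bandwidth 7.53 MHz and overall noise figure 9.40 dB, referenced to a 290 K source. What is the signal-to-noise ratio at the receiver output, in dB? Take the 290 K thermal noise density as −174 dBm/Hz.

Noise floor: N = −174 + 10 log₁₀(B) + NF
10 log₁₀(7.53×10⁶) = 68.77 dB
N = −174 + 68.77 + 9.40 = −95.83 dBm
SNR = P_sig − N = −53.5 − (−95.83) = 42.33 dB → 42.3 dB

42.3 dB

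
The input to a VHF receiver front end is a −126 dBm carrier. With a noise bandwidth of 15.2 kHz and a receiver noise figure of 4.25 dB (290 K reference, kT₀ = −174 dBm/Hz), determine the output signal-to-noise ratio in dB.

1.9 dB

Noise floor: N = −174 + 10 log₁₀(B) + NF
10 log₁₀(1.52×10⁴) = 41.82 dB
N = −174 + 41.82 + 4.25 = −127.93 dBm
SNR = P_sig − N = −126 − (−127.93) = 1.93 dB → 1.9 dB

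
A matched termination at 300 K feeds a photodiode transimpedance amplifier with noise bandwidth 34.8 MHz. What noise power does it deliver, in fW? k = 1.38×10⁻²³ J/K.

144 fW

P_n = kTB = 1.38×10⁻²³ × 300 × 3.48×10⁷ = 1.44×10⁻¹³ W = 144 fW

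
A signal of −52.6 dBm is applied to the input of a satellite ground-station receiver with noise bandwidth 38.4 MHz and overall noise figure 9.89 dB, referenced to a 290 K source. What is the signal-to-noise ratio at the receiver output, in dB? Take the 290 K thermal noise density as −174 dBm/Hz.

Noise floor: N = −174 + 10 log₁₀(B) + NF
10 log₁₀(3.84×10⁷) = 75.84 dB
N = −174 + 75.84 + 9.89 = −88.27 dBm
SNR = P_sig − N = −52.6 − (−88.27) = 35.67 dB → 35.7 dB

35.7 dB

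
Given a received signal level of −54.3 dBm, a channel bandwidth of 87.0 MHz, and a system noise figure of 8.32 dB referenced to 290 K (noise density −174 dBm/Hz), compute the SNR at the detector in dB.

32.0 dB

Noise floor: N = −174 + 10 log₁₀(B) + NF
10 log₁₀(8.70×10⁷) = 79.4 dB
N = −174 + 79.4 + 8.32 = −86.28 dBm
SNR = P_sig − N = −54.3 − (−86.28) = 31.98 dB → 32.0 dB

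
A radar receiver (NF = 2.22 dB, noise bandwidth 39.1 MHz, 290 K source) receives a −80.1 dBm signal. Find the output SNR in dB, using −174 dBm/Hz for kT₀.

Noise floor: N = −174 + 10 log₁₀(B) + NF
10 log₁₀(3.91×10⁷) = 75.92 dB
N = −174 + 75.92 + 2.22 = −95.86 dBm
SNR = P_sig − N = −80.1 − (−95.86) = 15.76 dB → 15.8 dB

15.8 dB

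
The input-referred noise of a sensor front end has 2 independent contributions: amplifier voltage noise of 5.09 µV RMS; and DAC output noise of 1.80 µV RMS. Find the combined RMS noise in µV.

Uncorrelated sources add in power (mean-square): V_tot = √(ΣV_i²)
V_tot = √[(5.09×10⁻⁶)² + (1.80×10⁻⁶)²] = 5.40×10⁻⁶ V = 5.40 µV

5.40 µV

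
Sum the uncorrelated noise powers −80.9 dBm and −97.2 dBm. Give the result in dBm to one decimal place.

−80.8 dBm

Convert to linear, add, convert back:
P₁ = 8.13×10⁻¹² W, P₂ = 1.91×10⁻¹³ W
P_tot = 8.32×10⁻¹² W → 10 log₁₀(P_tot / 10⁻³) = −80.8 dBm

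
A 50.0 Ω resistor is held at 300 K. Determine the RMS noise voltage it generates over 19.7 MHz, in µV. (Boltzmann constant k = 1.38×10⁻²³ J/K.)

4.04 µV

V_n = √(4kTRB)
4kTRB = 4 × 1.38×10⁻²³ × 300 × 5.00×10¹ × 1.97×10⁷ = 1.63×10⁻¹¹ V²
V_n = √(1.63×10⁻¹¹) = 4.04×10⁻⁶ V = 4.04 µV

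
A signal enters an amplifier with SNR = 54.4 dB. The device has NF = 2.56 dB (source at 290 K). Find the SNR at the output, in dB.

By definition F = SNR_in/SNR_out, so in dB: SNR_out = SNR_in − NF
SNR_out = 54.4 − 2.56 = 51.84 dB

51.84 dB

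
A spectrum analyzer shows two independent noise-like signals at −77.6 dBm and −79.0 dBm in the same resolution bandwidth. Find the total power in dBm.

Convert to linear, add, convert back:
P₁ = 1.74×10⁻¹¹ W, P₂ = 1.26×10⁻¹¹ W
P_tot = 3.00×10⁻¹¹ W → 10 log₁₀(P_tot / 10⁻³) = −75.2 dBm

−75.2 dBm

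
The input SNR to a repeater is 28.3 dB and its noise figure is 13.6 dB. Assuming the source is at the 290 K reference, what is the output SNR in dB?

By definition F = SNR_in/SNR_out, so in dB: SNR_out = SNR_in − NF
SNR_out = 28.3 − 13.6 = 14.7 dB

14.7 dB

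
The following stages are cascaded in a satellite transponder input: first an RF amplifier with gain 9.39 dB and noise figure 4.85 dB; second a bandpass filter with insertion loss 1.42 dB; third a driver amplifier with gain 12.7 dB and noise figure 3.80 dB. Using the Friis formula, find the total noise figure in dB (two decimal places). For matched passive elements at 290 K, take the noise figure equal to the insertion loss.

5.21 dB

Convert to linear (a loss of L dB is a gain of −L dB): F_i = 10^(NF_i/10), G_i = 10^(G_i,dB/10)
  Stage 1: F_1 = 10^(4.85/10) = 3.055, G_1 = 10^(9.39/10) = 8.690
  Stage 2: F_2 = 10^(1.42/10) = 1.387, G_2 = 10^(−1.42/10) = 0.7211
  Stage 3: F_3 = 10^(3.80/10) = 2.399, G_3 = 10^(12.7/10) = 18.62
Friis cascade:
  F = 3.055 + (1.387 − 1)/8.690 + (2.399 − 1)/6.266 = 3.323
NF = 10 log₁₀(3.323) = 5.21 dB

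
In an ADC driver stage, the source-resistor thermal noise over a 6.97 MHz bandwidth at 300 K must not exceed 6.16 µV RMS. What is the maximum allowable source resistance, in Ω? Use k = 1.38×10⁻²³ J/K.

Johnson–Nyquist: V_n = √(4kTRB) ⇒ R = V_n² / (4kTB)
4kTB = 4 × 1.38×10⁻²³ × 300 × 6.97×10⁶ = 1.15×10⁻¹³
R = (6.16×10⁻⁶)² / 1.15×10⁻¹³ = 3.29×10² Ω = 329 Ω

329 Ω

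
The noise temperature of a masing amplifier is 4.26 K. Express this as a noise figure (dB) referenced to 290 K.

0.063 dB

F = 1 + T_e/T₀ = 1 + 4.26/290 = 1.01469
NF = 10 log₁₀(1.01469) = 0.063 dB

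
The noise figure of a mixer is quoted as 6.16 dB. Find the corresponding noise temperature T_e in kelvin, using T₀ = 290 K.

F = 10^(6.16/10) = 4.13048
T_e = (F − 1)·T₀ = (4.13048 − 1) × 290 = 908 K

908 K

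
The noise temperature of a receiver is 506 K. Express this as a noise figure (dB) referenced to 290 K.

F = 1 + T_e/T₀ = 1 + 506/290 = 2.74483
NF = 10 log₁₀(2.74483) = 4.39 dB

4.39 dB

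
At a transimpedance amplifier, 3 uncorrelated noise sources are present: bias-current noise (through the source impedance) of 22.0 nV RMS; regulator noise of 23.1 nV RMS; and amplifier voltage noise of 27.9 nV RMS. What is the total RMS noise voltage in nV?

42.4 nV

Uncorrelated sources add in power (mean-square): V_tot = √(ΣV_i²)
V_tot = √[(2.20×10⁻⁸)² + (2.31×10⁻⁸)² + (2.79×10⁻⁸)²] = 4.24×10⁻⁸ V = 42.4 nV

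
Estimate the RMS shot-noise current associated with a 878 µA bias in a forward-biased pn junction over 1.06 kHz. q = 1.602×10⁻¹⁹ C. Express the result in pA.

546 pA

I_n = √(2qI·B)
2qI·B = 2 × 1.602×10⁻¹⁹ × 8.78×10⁻⁴ × 1.06×10³ = 2.98×10⁻¹⁹ A²
I_n = √(2.98×10⁻¹⁹) = 5.46×10⁻¹⁰ A = 546 pA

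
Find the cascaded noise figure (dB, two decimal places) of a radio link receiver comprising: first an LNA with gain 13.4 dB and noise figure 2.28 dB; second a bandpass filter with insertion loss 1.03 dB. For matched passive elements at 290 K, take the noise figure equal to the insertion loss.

2.31 dB

Convert to linear (a loss of L dB is a gain of −L dB): F_i = 10^(NF_i/10), G_i = 10^(G_i,dB/10)
  Stage 1: F_1 = 10^(2.28/10) = 1.690, G_1 = 10^(13.4/10) = 21.88
  Stage 2: F_2 = 10^(1.03/10) = 1.268, G_2 = 10^(−1.03/10) = 0.7889
Friis cascade:
  F = 1.690 + (1.268 − 1)/21.88 = 1.703
NF = 10 log₁₀(1.703) = 2.31 dB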